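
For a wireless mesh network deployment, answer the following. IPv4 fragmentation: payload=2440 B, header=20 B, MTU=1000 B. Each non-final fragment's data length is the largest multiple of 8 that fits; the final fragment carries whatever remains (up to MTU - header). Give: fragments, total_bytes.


Max data per non-final fragment = floor((MTU - header)/8)*8 = floor((1000 - 20)/8)*8 = floor(980/8)*8 = 976 B
Final fragment needs no 8-byte alignment: it can carry up to MTU - header = 980 B
Non-final fragments needed = ceil((payload - 980) / 976) = ceil(1460/976) = ceil(1.4959) = 2
Number of fragments = 2 + 1 = 3
Fragment sizes (data): 2 * 976 B + 488 B (last, 488 <= 980 OK)
Total bytes sent = payload + n_frags * header = 2440 + 3*20 = 2440 + 60 = 2500 B

3, 2500


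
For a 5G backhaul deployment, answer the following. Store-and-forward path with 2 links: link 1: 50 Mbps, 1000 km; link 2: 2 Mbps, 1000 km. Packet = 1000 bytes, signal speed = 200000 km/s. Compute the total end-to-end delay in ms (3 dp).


Packet = 1000 bytes = 8000 bits. Store-and-forward: sum (t_trans + t_prop) per link.
Link 1: t_trans = 8000/(50*10^6) s = 0.1600 ms; t_prop = 1000/200000 s = 5.0000 ms; subtotal = 5.1600 ms
Link 2: t_trans = 8000/(2*10^6) s = 4.0000 ms; t_prop = 1000/200000 s = 5.0000 ms; subtotal = 9.0000 ms
End-to-end = 5.1600 + 9.0000 = 14.1600 ms -> 14.160 ms (3 dp)

14.160


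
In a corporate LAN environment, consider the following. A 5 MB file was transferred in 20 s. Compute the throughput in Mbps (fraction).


Given: file = 5 MB, time = 20 s
File in Mb = 5 * 8 = 40 Mb
Throughput = 40 / 20 Mbps
Throughput = 2 Mbps

2


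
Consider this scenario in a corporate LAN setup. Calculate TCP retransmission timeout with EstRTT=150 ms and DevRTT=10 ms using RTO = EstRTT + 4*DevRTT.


Given: EstRTT = 150 ms, DevRTT = 10 ms
Timeout = EstRTT + 4 * DevRTT
4 * DevRTT = 4 * 10 = 40
Timeout = 150 + 40 = 190 ms

190


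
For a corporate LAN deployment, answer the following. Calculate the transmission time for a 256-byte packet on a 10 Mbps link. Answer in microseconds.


Given: packet = 256 bytes, bandwidth = 10 Mbps
Packet in bits = 256 * 8 = 2048 bits
Bandwidth = 10 * 10^6 = 10000000 bps
Time = 2048 / 10000000 seconds
Time in us = 2048 * 10^6 / 10000000 = 204.8

204.8


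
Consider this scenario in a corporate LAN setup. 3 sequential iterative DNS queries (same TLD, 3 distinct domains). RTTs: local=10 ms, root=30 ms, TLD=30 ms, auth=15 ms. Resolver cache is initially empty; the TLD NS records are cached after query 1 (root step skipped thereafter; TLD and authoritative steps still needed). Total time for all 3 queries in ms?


Lookup 1 (cold cache): local + root + TLD + auth = 10 + 30 + 30 + 15 = 85 ms
Lookups 2..3 (TLD NS cached -> skip root; new domain -> still ask TLD and auth): local + TLD + auth = 10 + 30 + 15 = 55 ms each
Remaining 2 lookups: 2 * 55 = 110 ms
Total = 85 + 110 = 195 ms

195


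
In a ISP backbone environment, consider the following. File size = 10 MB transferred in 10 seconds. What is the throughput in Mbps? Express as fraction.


Given: file = 10 MB, time = 10 s
File in Mb = 10 * 8 = 80 Mb
Throughput = 80 / 10 Mbps
Throughput = 8 Mbps

8


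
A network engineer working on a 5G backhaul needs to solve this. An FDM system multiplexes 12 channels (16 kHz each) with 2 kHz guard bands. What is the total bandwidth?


Given: 12 channels, 16 kHz each, guard = 2 kHz
Channel bandwidth = 12 * 16 = 192 kHz
Guard bands = 11 gaps * 2 kHz = 22 kHz
Total = 192 + 22 = 214 kHz

214


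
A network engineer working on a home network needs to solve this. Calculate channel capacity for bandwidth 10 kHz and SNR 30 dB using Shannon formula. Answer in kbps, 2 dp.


Given: B = 10 kHz, SNR = 30 dB
SNR linear = 10^(30/10) = 1000
1 + SNR = 1001
log2(1001) = 9.9672262588
C = 10 * 1000 * 9.9672262588 = 99672.2626 bps
C = 99.672263 kbps -> 99.67 kbps (2 dp)

99.67


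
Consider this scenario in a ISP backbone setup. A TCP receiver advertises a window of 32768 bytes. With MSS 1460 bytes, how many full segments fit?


Given: RWND = 32768 bytes, MSS = 1460 bytes
Full segments = floor(RWND / MSS)
Full segments = floor(32768 / 1460)
Full segments = floor(22.4438) = 22

22


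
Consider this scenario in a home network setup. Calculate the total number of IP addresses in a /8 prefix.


Given: CIDR prefix /8
Host bits = 32 - 8 = 24
Total addresses = 2^24 = 16777216

16777216


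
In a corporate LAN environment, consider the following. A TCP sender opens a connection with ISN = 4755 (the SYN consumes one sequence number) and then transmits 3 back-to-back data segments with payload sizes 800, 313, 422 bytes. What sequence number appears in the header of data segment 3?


The SYN occupies sequence number ISN = 4755, so the first data byte is ISN + 1 = 4756.
SEQ of data segment i = (ISN + 1) + sum of payload sizes of segments 1..i-1.
Segment 1: SEQ = 4756, payload = 800 bytes
Segment 2: SEQ = 5556, payload = 313 bytes
Segment 3: SEQ = 5869, payload = 422 bytes
SEQ of segment 3 = 4756 + 800 + 313 = 5869

5869


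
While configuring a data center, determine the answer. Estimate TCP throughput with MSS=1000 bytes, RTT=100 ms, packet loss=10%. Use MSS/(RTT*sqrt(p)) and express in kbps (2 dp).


Given: MSS = 1000 bytes, RTT = 100 ms, loss = 10%
RTT in seconds = 100 / 1000 = 0.1
Loss rate = 10% = 0.1
sqrt(loss) = sqrt(0.1) = 0.316227766017
Throughput (bytes/s) = 1000 / (0.1 * 0.316227766017) = 31622.7766
Throughput (kbps) = 31622.7766 * 8 / 1000 = 252.982213 -> 252.98 kbps (2 dp)

252.98


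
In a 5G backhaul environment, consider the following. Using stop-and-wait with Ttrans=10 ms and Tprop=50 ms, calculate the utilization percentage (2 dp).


Given: Ttrans = 10 ms, Tprop = 50 ms
RTT = 2 * Tprop = 2 * 50 = 100 ms
U = Ttrans / (Ttrans + RTT)
U = 10 / (10 + 100)
U = 10 / 110 = 0.090909
U% = 9.09%

9.09


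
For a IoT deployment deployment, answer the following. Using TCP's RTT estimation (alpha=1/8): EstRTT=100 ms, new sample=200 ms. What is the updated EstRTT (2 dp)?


Given: EstRTT = 100 ms, SampleRTT = 200 ms, alpha = 1/8
New EstRTT = (1 - alpha) * EstRTT + alpha * SampleRTT
(7/8) * 100 = 87.5
(1/8) * 200 = 25
New EstRTT = 87.5 + 25 = 112.5 ms -> 112.50 ms (2 dp)

112.50


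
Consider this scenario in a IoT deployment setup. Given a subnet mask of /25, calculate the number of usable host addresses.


Given: subnet mask /25
Host bits = 32 - 25 = 7
Total addresses = 2^7 = 128
Usable hosts = 128 - 2 (network + broadcast) = 126

126


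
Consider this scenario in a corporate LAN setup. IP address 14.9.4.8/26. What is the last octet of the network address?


Given: IP = 14.9.4.8, prefix = /26
Subnet mask = 255.255.255.192
Last octet of IP: 8
Last octet of mask: 192
Network last octet = 8 AND 192 = 0

0


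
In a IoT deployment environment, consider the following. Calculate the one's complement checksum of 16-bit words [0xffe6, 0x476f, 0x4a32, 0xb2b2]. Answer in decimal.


Given words: [0xffe6, 0x476f, 0x4a32, 0xb2b2]
Step 1: Sum all words
Raw sum = 65510 + 18287 + 18994 + 45746 = 148537
Step 2: Fold carry: (17465 + 2) = 17467
One's complement = ~17467 & 0xFFFF = 48068

48068


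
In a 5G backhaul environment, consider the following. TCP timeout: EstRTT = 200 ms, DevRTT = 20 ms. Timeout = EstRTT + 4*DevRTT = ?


Given: EstRTT = 200 ms, DevRTT = 20 ms
Timeout = EstRTT + 4 * DevRTT
4 * DevRTT = 4 * 20 = 80
Timeout = 200 + 80 = 280 ms

280


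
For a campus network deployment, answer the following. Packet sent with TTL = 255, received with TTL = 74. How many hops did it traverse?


Given: initial TTL = 255, received TTL = 74
Hops = initial TTL - received TTL
Hops = 255 - 74 = 181

181


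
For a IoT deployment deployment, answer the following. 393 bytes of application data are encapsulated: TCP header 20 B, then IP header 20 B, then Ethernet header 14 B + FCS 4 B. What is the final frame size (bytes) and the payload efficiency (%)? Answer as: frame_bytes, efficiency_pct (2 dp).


TCP segment = 393 + 20 = 413 B
IP packet = 413 + 20 = 433 B
Ethernet frame = 433 + 14 + 4 = 451 B
Efficiency = app / frame = 393 / 451 = 0.871397 = 87.1397% -> 87.14% (2 dp)

451, 87.14


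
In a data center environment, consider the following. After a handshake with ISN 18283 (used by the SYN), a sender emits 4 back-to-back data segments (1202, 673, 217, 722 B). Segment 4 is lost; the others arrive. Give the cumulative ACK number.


SYN uses sequence number 18283; first data byte = ISN + 1 = 18284.
Segment 1: SEQ = 18284, len = 1202 B, covers [18284, 19485]
Segment 2: SEQ = 19486, len = 673 B, covers [19486, 20158]
Segment 3: SEQ = 20159, len = 217 B, covers [20159, 20375]
Segment 4: SEQ = 20376, len = 722 B, covers [20376, 21097] [LOST]
In-order data received: bytes [18284, 20375] (segments 1..3).
Segment 4 missing -> gap begins at byte 20376.
Cumulative ACK = next expected in-order byte = 18284 + 1202 + 673 + 217 = 20376

20376


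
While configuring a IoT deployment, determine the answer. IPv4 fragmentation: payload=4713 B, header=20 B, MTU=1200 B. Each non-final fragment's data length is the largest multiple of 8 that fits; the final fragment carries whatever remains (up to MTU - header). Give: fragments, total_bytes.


Max data per non-final fragment = floor((MTU - header)/8)*8 = floor((1200 - 20)/8)*8 = floor(1180/8)*8 = 1176 B
Final fragment needs no 8-byte alignment: it can carry up to MTU - header = 1180 B
Non-final fragments needed = ceil((payload - 1180) / 1176) = ceil(3533/1176) = ceil(3.0043) = 4
Number of fragments = 4 + 1 = 5
Fragment sizes (data): 4 * 1176 B + 9 B (last, 9 <= 1180 OK)
Total bytes sent = payload + n_frags * header = 4713 + 5*20 = 4713 + 100 = 4813 B

5, 4813


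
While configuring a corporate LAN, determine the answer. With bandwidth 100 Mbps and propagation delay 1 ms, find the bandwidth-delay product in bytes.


Given: bandwidth = 100 Mbps, delay = 1 ms
BDP in bits = 100 * 10^6 * 1 / 1000
BDP in bits = 100000
BDP in bytes = 100000 / 8 = 12500

12500


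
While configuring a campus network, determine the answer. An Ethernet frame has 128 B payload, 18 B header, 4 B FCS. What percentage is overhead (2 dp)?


Given: payload = 128 B, header = 18 B, trailer = 4 B
Overhead bytes = header + trailer = 18 + 4 = 22
Total frame = payload + overhead = 128 + 22 = 150
Overhead % = 22 / 150 * 100 = 14.6667% -> 14.67% (2 dp)

14.67


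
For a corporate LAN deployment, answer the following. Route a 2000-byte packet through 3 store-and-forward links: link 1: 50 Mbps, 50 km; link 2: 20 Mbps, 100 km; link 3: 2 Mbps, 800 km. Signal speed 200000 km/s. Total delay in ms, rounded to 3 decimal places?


Packet = 2000 bytes = 16000 bits. Store-and-forward: sum (t_trans + t_prop) per link.
Link 1: t_trans = 16000/(50*10^6) s = 0.3200 ms; t_prop = 50/200000 s = 0.2500 ms; subtotal = 0.5700 ms
Link 2: t_trans = 16000/(20*10^6) s = 0.8000 ms; t_prop = 100/200000 s = 0.5000 ms; subtotal = 1.3000 ms
Link 3: t_trans = 16000/(2*10^6) s = 8.0000 ms; t_prop = 800/200000 s = 4.0000 ms; subtotal = 12.0000 ms
End-to-end = 0.5700 + 1.3000 + 12.0000 = 13.8700 ms -> 13.870 ms (3 dp)

13.870


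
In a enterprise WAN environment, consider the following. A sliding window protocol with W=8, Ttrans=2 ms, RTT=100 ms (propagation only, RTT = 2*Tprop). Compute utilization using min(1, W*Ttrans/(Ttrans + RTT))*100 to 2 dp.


Given: W = 8, Ttrans = 2 ms, RTT = 100 ms (= 2 * Tprop, Tprop = 50 ms)
Cycle time = Ttrans + RTT = 2 + 100 = 102 ms (first packet sent until its ACK returns)
W * Ttrans = 8 * 2 = 16 ms of sending per cycle
W * Ttrans / (Ttrans + RTT) = 16 / 102 = 0.156863
U = min(1, 0.156863) = 0.156863
U% = 15.69%

15.69


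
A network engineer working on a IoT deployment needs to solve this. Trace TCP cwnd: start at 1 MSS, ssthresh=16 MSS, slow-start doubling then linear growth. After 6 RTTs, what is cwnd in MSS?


RTT 0: cwnd = 1 MSS (initial)
RTT 1: cwnd = 2 MSS (slow start, doubled)
RTT 2: cwnd = 4 MSS (slow start, doubled)
RTT 3: cwnd = 8 MSS (slow start, doubled)
RTT 4: cwnd = 16 MSS (slow start, doubled)
RTT 5: cwnd = 17 MSS (congestion avoidance, +1)
RTT 6: cwnd = 18 MSS (congestion avoidance, +1)

18


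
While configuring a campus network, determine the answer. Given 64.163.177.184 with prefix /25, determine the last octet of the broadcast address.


Given: IP = 64.163.177.184, prefix = /25
Host bits = 32 - 25 = 7
Network last octet = 184 AND mask = 128
Host part size = 2^7 - 1 = 127
Broadcast last octet = 128 OR 127 = 255

255


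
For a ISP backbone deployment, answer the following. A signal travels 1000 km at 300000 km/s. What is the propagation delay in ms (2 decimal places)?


Given: distance = 1000 km, speed = 300000 km/s
Delay = distance / speed = 1000 / 300000 seconds
Delay in ms = 1000 * 1000 / 300000
Delay = 3.3333 ms
Rounded to 2 dp = 3.33 ms

3.33


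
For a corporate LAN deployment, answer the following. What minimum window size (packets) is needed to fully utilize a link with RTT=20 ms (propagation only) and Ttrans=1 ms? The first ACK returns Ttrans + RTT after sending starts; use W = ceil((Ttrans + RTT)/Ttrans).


Given: Ttrans = 1 ms, RTT = 20 ms (= 2 * Tprop, Tprop = 10 ms)
Time until first ACK returns = Ttrans + RTT = 1 + 20 = 21 ms
Need W * Ttrans >= Ttrans + RTT  ->  W >= (Ttrans + RTT) / Ttrans
(Ttrans + RTT) / Ttrans = 21 / 1 = 21
W_min = ceil(21) = 21

21


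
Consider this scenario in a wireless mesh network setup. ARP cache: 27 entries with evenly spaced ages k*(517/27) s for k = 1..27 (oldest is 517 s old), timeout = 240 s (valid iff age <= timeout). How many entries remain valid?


Ages are k * 517/27 s for k = 1..27 (spacing = 19.1481 s).
Entry k is valid iff k * 517/27 <= 240 iff k <= 27 * 240 / 517 = 12.5338
n_valid = floor(12.5338) = 12
(n_stale = 27 - 12 = 15)

12


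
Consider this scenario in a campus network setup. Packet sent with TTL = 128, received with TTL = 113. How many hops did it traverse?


Given: initial TTL = 128, received TTL = 113
Hops = initial TTL - received TTL
Hops = 128 - 113 = 15

15


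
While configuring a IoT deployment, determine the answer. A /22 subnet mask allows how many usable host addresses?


Given: subnet mask /22
Host bits = 32 - 22 = 10
Total addresses = 2^10 = 1024
Usable hosts = 1024 - 2 (network + broadcast) = 1022

1022


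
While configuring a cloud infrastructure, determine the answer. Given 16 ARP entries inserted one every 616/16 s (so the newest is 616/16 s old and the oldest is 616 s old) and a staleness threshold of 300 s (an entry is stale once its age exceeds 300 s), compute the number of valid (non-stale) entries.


Ages are k * 616/16 s for k = 1..16 (spacing = 38.5000 s).
Entry k is valid iff k * 616/16 <= 300 iff k <= 16 * 300 / 616 = 7.7922
n_valid = floor(7.7922) = 7
(n_stale = 16 - 7 = 9)

7


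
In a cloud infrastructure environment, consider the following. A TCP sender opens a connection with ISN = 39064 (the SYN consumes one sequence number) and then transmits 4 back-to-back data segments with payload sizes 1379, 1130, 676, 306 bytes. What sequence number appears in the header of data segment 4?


The SYN occupies sequence number ISN = 39064, so the first data byte is ISN + 1 = 39065.
SEQ of data segment i = (ISN + 1) + sum of payload sizes of segments 1..i-1.
Segment 1: SEQ = 39065, payload = 1379 bytes
Segment 2: SEQ = 40444, payload = 1130 bytes
Segment 3: SEQ = 41574, payload = 676 bytes
Segment 4: SEQ = 42250, payload = 306 bytes
SEQ of segment 4 = 39065 + 1379 + 1130 + 676 = 42250

42250


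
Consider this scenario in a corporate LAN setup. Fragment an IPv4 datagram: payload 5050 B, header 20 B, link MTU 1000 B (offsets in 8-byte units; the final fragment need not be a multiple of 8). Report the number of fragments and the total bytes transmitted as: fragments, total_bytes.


Max data per non-final fragment = floor((MTU - header)/8)*8 = floor((1000 - 20)/8)*8 = floor(980/8)*8 = 976 B
Final fragment needs no 8-byte alignment: it can carry up to MTU - header = 980 B
Non-final fragments needed = ceil((payload - 980) / 976) = ceil(4070/976) = ceil(4.1701) = 5
Number of fragments = 5 + 1 = 6
Fragment sizes (data): 5 * 976 B + 170 B (last, 170 <= 980 OK)
Total bytes sent = payload + n_frags * header = 5050 + 6*20 = 5050 + 120 = 5170 B

6, 5170


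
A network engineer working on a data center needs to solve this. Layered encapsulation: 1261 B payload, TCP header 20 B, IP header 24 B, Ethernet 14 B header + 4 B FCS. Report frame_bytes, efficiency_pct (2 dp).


TCP segment = 1261 + 20 = 1281 B
IP packet = 1281 + 24 = 1305 B
Ethernet frame = 1305 + 14 + 4 = 1323 B
Efficiency = app / frame = 1261 / 1323 = 0.953137 = 95.3137% -> 95.31% (2 dp)

1323, 95.31


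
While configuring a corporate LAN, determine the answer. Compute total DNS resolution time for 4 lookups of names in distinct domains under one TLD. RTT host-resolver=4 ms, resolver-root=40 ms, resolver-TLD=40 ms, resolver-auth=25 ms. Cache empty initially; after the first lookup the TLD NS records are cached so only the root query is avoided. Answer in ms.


Lookup 1 (cold cache): local + root + TLD + auth = 4 + 40 + 40 + 25 = 109 ms
Lookups 2..4 (TLD NS cached -> skip root; new domain -> still ask TLD and auth): local + TLD + auth = 4 + 40 + 25 = 69 ms each
Remaining 3 lookups: 3 * 69 = 207 ms
Total = 109 + 207 = 316 ms

316


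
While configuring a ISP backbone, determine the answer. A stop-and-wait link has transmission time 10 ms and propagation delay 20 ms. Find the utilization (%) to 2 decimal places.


Given: Ttrans = 10 ms, Tprop = 20 ms
RTT = 2 * Tprop = 2 * 20 = 40 ms
U = Ttrans / (Ttrans + RTT)
U = 10 / (10 + 40)
U = 10 / 50 = 0.2
U% = 20.00%

20.00


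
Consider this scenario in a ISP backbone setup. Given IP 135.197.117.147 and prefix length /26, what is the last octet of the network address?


Given: IP = 135.197.117.147, prefix = /26
Subnet mask = 255.255.255.192
Last octet of IP: 147
Last octet of mask: 192
Network last octet = 147 AND 192 = 128

128


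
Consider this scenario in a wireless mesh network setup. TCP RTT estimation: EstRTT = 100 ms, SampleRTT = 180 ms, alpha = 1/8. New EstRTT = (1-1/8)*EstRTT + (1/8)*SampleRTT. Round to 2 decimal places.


Given: EstRTT = 100 ms, SampleRTT = 180 ms, alpha = 1/8
New EstRTT = (1 - alpha) * EstRTT + alpha * SampleRTT
(7/8) * 100 = 87.5
(1/8) * 180 = 22.5
New EstRTT = 87.5 + 22.5 = 110 ms -> 110.00 ms (2 dp)

110.00


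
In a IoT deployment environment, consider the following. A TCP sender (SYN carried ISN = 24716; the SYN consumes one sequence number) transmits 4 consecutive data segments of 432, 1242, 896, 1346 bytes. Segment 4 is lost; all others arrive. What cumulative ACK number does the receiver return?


SYN uses sequence number 24716; first data byte = ISN + 1 = 24717.
Segment 1: SEQ = 24717, len = 432 B, covers [24717, 25148]
Segment 2: SEQ = 25149, len = 1242 B, covers [25149, 26390]
Segment 3: SEQ = 26391, len = 896 B, covers [26391, 27286]
Segment 4: SEQ = 27287, len = 1346 B, covers [27287, 28632] [LOST]
In-order data received: bytes [24717, 27286] (segments 1..3).
Segment 4 missing -> gap begins at byte 27287.
Cumulative ACK = next expected in-order byte = 24717 + 432 + 1242 + 896 = 27287

27287


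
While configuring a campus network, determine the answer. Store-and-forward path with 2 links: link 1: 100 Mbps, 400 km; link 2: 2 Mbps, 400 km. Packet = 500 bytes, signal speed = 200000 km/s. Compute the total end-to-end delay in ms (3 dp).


Packet = 500 bytes = 4000 bits. Store-and-forward: sum (t_trans + t_prop) per link.
Link 1: t_trans = 4000/(100*10^6) s = 0.0400 ms; t_prop = 400/200000 s = 2.0000 ms; subtotal = 2.0400 ms
Link 2: t_trans = 4000/(2*10^6) s = 2.0000 ms; t_prop = 400/200000 s = 2.0000 ms; subtotal = 4.0000 ms
End-to-end = 2.0400 + 4.0000 = 6.0400 ms -> 6.040 ms (3 dp)

6.040


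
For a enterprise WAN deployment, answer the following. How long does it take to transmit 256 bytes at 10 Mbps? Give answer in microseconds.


Given: packet = 256 bytes, bandwidth = 10 Mbps
Packet in bits = 256 * 8 = 2048 bits
Bandwidth = 10 * 10^6 = 10000000 bps
Time = 2048 / 10000000 seconds
Time in us = 2048 * 10^6 / 10000000 = 204.8

204.8


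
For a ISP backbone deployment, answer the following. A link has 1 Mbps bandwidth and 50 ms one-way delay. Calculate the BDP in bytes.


Given: bandwidth = 1 Mbps, delay = 50 ms
BDP in bits = 1 * 10^6 * 50 / 1000
BDP in bits = 50000
BDP in bytes = 50000 / 8 = 6250

6250


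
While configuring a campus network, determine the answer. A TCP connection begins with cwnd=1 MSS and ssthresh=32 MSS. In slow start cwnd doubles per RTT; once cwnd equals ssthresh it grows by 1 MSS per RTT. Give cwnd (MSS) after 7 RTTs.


RTT 0: cwnd = 1 MSS (initial)
RTT 1: cwnd = 2 MSS (slow start, doubled)
RTT 2: cwnd = 4 MSS (slow start, doubled)
RTT 3: cwnd = 8 MSS (slow start, doubled)
RTT 4: cwnd = 16 MSS (slow start, doubled)
RTT 5: cwnd = 32 MSS (slow start, doubled)
RTT 6: cwnd = 33 MSS (congestion avoidance, +1)
RTT 7: cwnd = 34 MSS (congestion avoidance, +1)

34


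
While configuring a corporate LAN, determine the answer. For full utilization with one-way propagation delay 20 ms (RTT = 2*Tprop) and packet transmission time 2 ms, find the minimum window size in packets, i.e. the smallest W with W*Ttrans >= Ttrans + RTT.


Given: Ttrans = 2 ms, RTT = 40 ms (= 2 * Tprop, Tprop = 20 ms)
Time until first ACK returns = Ttrans + RTT = 2 + 40 = 42 ms
Need W * Ttrans >= Ttrans + RTT  ->  W >= (Ttrans + RTT) / Ttrans
(Ttrans + RTT) / Ttrans = 42 / 2 = 21
W_min = ceil(21) = 21

21


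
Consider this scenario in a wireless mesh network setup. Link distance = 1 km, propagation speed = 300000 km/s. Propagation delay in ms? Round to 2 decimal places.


Given: distance = 1 km, speed = 300000 km/s
Delay = distance / speed = 1 / 300000 seconds
Delay in ms = 1 * 1000 / 300000
Delay = 0.0033 ms
Rounded to 2 dp = 0.00 ms

0.00


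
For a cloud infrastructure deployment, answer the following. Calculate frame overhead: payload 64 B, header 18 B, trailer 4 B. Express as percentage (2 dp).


Given: payload = 64 B, header = 18 B, trailer = 4 B
Overhead bytes = header + trailer = 18 + 4 = 22
Total frame = payload + overhead = 64 + 22 = 86
Overhead % = 22 / 86 * 100 = 25.5814% -> 25.58% (2 dp)

25.58


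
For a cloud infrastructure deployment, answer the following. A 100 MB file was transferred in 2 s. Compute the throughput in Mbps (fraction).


Given: file = 100 MB, time = 2 s
File in Mb = 100 * 8 = 800 Mb
Throughput = 800 / 2 Mbps
Throughput = 400 Mbps

400


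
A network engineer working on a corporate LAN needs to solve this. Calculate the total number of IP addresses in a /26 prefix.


Given: CIDR prefix /26
Host bits = 32 - 26 = 6
Total addresses = 2^6 = 64

64


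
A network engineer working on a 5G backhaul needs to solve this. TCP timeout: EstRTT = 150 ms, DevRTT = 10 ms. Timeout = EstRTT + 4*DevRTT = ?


Given: EstRTT = 150 ms, DevRTT = 10 ms
Timeout = EstRTT + 4 * DevRTT
4 * DevRTT = 4 * 10 = 40
Timeout = 150 + 40 = 190 ms

190


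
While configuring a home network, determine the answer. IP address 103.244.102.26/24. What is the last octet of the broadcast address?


Given: IP = 103.244.102.26, prefix = /24
Host bits = 32 - 24 = 8
Network last octet = 26 AND mask = 0
Host part size = 2^8 - 1 = 255
Broadcast last octet = 0 OR 255 = 255

255


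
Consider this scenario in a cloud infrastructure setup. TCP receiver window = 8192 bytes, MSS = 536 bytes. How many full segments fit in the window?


Given: RWND = 8192 bytes, MSS = 536 bytes
Full segments = floor(RWND / MSS)
Full segments = floor(8192 / 536)
Full segments = floor(15.2836) = 15

15


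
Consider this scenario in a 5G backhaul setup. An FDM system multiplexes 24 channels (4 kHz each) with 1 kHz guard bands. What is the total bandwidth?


Given: 24 channels, 4 kHz each, guard = 1 kHz
Channel bandwidth = 24 * 4 = 96 kHz
Guard bands = 23 gaps * 1 kHz = 23 kHz
Total = 96 + 23 = 119 kHz

119


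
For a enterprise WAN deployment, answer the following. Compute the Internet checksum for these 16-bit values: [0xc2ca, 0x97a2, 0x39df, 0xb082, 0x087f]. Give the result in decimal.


Given words: [0xc2ca, 0x97a2, 0x39df, 0xb082, 0x087f]
Step 1: Sum all words
Raw sum = 49866 + 38818 + 14815 + 45186 + 2175 = 150860
Step 2: Fold carry: (19788 + 2) = 19790
One's complement = ~19790 & 0xFFFF = 45745

45745


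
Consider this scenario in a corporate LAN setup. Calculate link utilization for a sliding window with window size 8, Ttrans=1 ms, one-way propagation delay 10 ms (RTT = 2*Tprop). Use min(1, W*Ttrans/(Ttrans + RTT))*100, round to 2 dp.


Given: W = 8, Ttrans = 1 ms, RTT = 20 ms (= 2 * Tprop, Tprop = 10 ms)
Cycle time = Ttrans + RTT = 1 + 20 = 21 ms (first packet sent until its ACK returns)
W * Ttrans = 8 * 1 = 8 ms of sending per cycle
W * Ttrans / (Ttrans + RTT) = 8 / 21 = 0.380952
U = min(1, 0.380952) = 0.380952
U% = 38.10%

38.10


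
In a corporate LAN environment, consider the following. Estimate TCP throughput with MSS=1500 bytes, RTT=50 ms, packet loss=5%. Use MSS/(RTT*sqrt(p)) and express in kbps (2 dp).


Given: MSS = 1500 bytes, RTT = 50 ms, loss = 5%
RTT in seconds = 50 / 1000 = 0.05
Loss rate = 5% = 0.05
sqrt(loss) = sqrt(0.05) = 0.223606797750
Throughput (bytes/s) = 1500 / (0.05 * 0.223606797750) = 134164.0786
Throughput (kbps) = 134164.0786 * 8 / 1000 = 1073.312629 -> 1073.31 kbps (2 dp)

1073.31


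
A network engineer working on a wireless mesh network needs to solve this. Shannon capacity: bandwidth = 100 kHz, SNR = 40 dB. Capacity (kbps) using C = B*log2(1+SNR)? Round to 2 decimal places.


Given: B = 100 kHz, SNR = 40 dB
SNR linear = 10^(40/10) = 10000
1 + SNR = 10001
log2(10001) = 13.2878566418
C = 100 * 1000 * 13.2878566418 = 1328785.6642 bps
C = 1328.785664 kbps -> 1328.79 kbps (2 dp)

1328.79


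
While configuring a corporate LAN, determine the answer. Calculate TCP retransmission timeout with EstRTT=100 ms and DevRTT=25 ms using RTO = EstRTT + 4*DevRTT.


Given: EstRTT = 100 ms, DevRTT = 25 ms
Timeout = EstRTT + 4 * DevRTT
4 * DevRTT = 4 * 25 = 100
Timeout = 100 + 100 = 200 ms

200


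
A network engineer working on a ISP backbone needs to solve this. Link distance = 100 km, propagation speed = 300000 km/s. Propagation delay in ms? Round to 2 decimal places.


Given: distance = 100 km, speed = 300000 km/s
Delay = distance / speed = 100 / 300000 seconds
Delay in ms = 100 * 1000 / 300000
Delay = 0.3333 ms
Rounded to 2 dp = 0.33 ms

0.33


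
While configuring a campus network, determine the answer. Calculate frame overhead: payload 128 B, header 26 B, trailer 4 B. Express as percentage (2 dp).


Given: payload = 128 B, header = 26 B, trailer = 4 B
Overhead bytes = header + trailer = 26 + 4 = 30
Total frame = payload + overhead = 128 + 30 = 158
Overhead % = 30 / 158 * 100 = 18.9873% -> 18.99% (2 dp)

18.99


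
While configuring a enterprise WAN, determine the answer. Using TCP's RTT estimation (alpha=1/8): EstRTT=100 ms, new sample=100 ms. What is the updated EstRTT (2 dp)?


Given: EstRTT = 100 ms, SampleRTT = 100 ms, alpha = 1/8
New EstRTT = (1 - alpha) * EstRTT + alpha * SampleRTT
(7/8) * 100 = 87.5
(1/8) * 100 = 12.5
New EstRTT = 87.5 + 12.5 = 100 ms -> 100.00 ms (2 dp)

100.00


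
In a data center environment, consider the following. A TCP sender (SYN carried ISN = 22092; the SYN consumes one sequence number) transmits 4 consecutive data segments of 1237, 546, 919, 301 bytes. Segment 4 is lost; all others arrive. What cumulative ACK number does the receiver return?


SYN uses sequence number 22092; first data byte = ISN + 1 = 22093.
Segment 1: SEQ = 22093, len = 1237 B, covers [22093, 23329]
Segment 2: SEQ = 23330, len = 546 B, covers [23330, 23875]
Segment 3: SEQ = 23876, len = 919 B, covers [23876, 24794]
Segment 4: SEQ = 24795, len = 301 B, covers [24795, 25095] [LOST]
In-order data received: bytes [22093, 24794] (segments 1..3).
Segment 4 missing -> gap begins at byte 24795.
Cumulative ACK = next expected in-order byte = 22093 + 1237 + 546 + 919 = 24795

24795


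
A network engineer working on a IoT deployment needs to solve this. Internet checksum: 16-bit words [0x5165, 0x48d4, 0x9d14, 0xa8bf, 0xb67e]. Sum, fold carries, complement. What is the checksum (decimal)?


Given words: [0x5165, 0x48d4, 0x9d14, 0xa8bf, 0xb67e]
Step 1: Sum all words
Raw sum = 20837 + 18644 + 40212 + 43199 + 46718 = 169610
Step 2: Fold carry: (38538 + 2) = 38540
One's complement = ~38540 & 0xFFFF = 26995

26995


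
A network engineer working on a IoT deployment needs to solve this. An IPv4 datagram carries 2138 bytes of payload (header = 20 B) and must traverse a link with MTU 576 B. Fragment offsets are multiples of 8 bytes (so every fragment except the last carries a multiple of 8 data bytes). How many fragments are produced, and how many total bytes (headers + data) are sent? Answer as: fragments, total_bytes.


Max data per non-final fragment = floor((MTU - header)/8)*8 = floor((576 - 20)/8)*8 = floor(556/8)*8 = 552 B
Final fragment needs no 8-byte alignment: it can carry up to MTU - header = 556 B
Non-final fragments needed = ceil((payload - 556) / 552) = ceil(1582/552) = ceil(2.8659) = 3
Number of fragments = 3 + 1 = 4
Fragment sizes (data): 3 * 552 B + 482 B (last, 482 <= 556 OK)
Total bytes sent = payload + n_frags * header = 2138 + 4*20 = 2138 + 80 = 2218 B

4, 2218


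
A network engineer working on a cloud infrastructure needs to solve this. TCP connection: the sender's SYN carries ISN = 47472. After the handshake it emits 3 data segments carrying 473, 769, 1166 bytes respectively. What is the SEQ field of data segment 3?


The SYN occupies sequence number ISN = 47472, so the first data byte is ISN + 1 = 47473.
SEQ of data segment i = (ISN + 1) + sum of payload sizes of segments 1..i-1.
Segment 1: SEQ = 47473, payload = 473 bytes
Segment 2: SEQ = 47946, payload = 769 bytes
Segment 3: SEQ = 48715, payload = 1166 bytes
SEQ of segment 3 = 47473 + 473 + 769 = 48715

48715


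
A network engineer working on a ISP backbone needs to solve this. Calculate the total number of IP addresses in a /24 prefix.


Given: CIDR prefix /24
Host bits = 32 - 24 = 8
Total addresses = 2^8 = 256

256


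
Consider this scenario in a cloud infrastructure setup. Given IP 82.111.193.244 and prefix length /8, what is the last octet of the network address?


Given: IP = 82.111.193.244, prefix = /8
Subnet mask = 255.0.0.0
Last octet of IP: 244
Last octet of mask: 0
Network last octet = 244 AND 0 = 0

0


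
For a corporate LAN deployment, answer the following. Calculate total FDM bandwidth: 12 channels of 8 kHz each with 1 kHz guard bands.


Given: 12 channels, 8 kHz each, guard = 1 kHz
Channel bandwidth = 12 * 8 = 96 kHz
Guard bands = 11 gaps * 1 kHz = 11 kHz
Total = 96 + 11 = 107 kHz

107


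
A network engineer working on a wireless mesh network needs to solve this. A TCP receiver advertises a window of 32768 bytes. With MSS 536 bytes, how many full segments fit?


Given: RWND = 32768 bytes, MSS = 536 bytes
Full segments = floor(RWND / MSS)
Full segments = floor(32768 / 536)
Full segments = floor(61.1343) = 61

61


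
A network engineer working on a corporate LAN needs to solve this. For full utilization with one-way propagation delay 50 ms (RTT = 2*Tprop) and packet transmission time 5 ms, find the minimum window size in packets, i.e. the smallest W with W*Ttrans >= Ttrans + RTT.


Given: Ttrans = 5 ms, RTT = 100 ms (= 2 * Tprop, Tprop = 50 ms)
Time until first ACK returns = Ttrans + RTT = 5 + 100 = 105 ms
Need W * Ttrans >= Ttrans + RTT  ->  W >= (Ttrans + RTT) / Ttrans
(Ttrans + RTT) / Ttrans = 105 / 5 = 21
W_min = ceil(21) = 21

21


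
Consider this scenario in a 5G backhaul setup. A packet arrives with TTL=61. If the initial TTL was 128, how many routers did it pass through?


Given: initial TTL = 128, received TTL = 61
Hops = initial TTL - received TTL
Hops = 128 - 61 = 67

67


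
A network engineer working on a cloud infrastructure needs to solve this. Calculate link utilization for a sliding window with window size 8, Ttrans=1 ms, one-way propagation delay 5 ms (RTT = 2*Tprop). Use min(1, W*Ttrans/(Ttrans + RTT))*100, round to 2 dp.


Given: W = 8, Ttrans = 1 ms, RTT = 10 ms (= 2 * Tprop, Tprop = 5 ms)
Cycle time = Ttrans + RTT = 1 + 10 = 11 ms (first packet sent until its ACK returns)
W * Ttrans = 8 * 1 = 8 ms of sending per cycle
W * Ttrans / (Ttrans + RTT) = 8 / 11 = 0.727273
U = min(1, 0.727273) = 0.727273
U% = 72.73%

72.73


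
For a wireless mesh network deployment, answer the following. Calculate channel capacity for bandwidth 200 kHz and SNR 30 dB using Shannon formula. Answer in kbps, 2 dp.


Given: B = 200 kHz, SNR = 30 dB
SNR linear = 10^(30/10) = 1000
1 + SNR = 1001
log2(1001) = 9.9672262588
C = 200 * 1000 * 9.9672262588 = 1993445.2518 bps
C = 1993.445252 kbps -> 1993.45 kbps (2 dp)

1993.45


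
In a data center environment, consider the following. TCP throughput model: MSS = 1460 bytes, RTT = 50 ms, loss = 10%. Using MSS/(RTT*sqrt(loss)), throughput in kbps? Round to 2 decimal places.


Given: MSS = 1460 bytes, RTT = 50 ms, loss = 10%
RTT in seconds = 50 / 1000 = 0.05
Loss rate = 10% = 0.1
sqrt(loss) = sqrt(0.1) = 0.316227766017
Throughput (bytes/s) = 1460 / (0.05 * 0.316227766017) = 92338.5077
Throughput (kbps) = 92338.5077 * 8 / 1000 = 738.708061 -> 738.71 kbps (2 dp)

738.71


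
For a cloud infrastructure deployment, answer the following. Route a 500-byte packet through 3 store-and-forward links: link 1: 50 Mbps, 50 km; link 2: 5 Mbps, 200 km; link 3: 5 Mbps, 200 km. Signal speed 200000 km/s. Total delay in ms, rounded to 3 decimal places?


Packet = 500 bytes = 4000 bits. Store-and-forward: sum (t_trans + t_prop) per link.
Link 1: t_trans = 4000/(50*10^6) s = 0.0800 ms; t_prop = 50/200000 s = 0.2500 ms; subtotal = 0.3300 ms
Link 2: t_trans = 4000/(5*10^6) s = 0.8000 ms; t_prop = 200/200000 s = 1.0000 ms; subtotal = 1.8000 ms
Link 3: t_trans = 4000/(5*10^6) s = 0.8000 ms; t_prop = 200/200000 s = 1.0000 ms; subtotal = 1.8000 ms
End-to-end = 0.3300 + 1.8000 + 1.8000 = 3.9300 ms -> 3.930 ms (3 dp)

3.930


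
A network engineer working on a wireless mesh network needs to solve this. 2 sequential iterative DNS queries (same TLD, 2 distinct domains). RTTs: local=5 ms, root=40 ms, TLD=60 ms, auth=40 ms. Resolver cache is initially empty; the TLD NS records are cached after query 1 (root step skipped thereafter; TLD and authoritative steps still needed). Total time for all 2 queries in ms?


Lookup 1 (cold cache): local + root + TLD + auth = 5 + 40 + 60 + 40 = 145 ms
Lookups 2..2 (TLD NS cached -> skip root; new domain -> still ask TLD and auth): local + TLD + auth = 5 + 60 + 40 = 105 ms each
Remaining 1 lookups: 1 * 105 = 105 ms
Total = 145 + 105 = 250 ms

250


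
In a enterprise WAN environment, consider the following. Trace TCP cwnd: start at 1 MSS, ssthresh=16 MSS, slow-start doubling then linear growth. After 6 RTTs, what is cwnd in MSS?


RTT 0: cwnd = 1 MSS (initial)
RTT 1: cwnd = 2 MSS (slow start, doubled)
RTT 2: cwnd = 4 MSS (slow start, doubled)
RTT 3: cwnd = 8 MSS (slow start, doubled)
RTT 4: cwnd = 16 MSS (slow start, doubled)
RTT 5: cwnd = 17 MSS (congestion avoidance, +1)
RTT 6: cwnd = 18 MSS (congestion avoidance, +1)

18


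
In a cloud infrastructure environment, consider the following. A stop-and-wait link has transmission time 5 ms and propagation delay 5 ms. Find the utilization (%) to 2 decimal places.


Given: Ttrans = 5 ms, Tprop = 5 ms
RTT = 2 * Tprop = 2 * 5 = 10 ms
U = Ttrans / (Ttrans + RTT)
U = 5 / (5 + 10)
U = 5 / 15 = 0.333333
U% = 33.33%

33.33


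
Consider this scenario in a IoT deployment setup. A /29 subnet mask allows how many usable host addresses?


Given: subnet mask /29
Host bits = 32 - 29 = 3
Total addresses = 2^3 = 8
Usable hosts = 8 - 2 (network + broadcast) = 6

6


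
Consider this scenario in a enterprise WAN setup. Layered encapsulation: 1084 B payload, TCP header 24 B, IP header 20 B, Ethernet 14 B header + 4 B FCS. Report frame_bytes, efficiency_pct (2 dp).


TCP segment = 1084 + 24 = 1108 B
IP packet = 1108 + 20 = 1128 B
Ethernet frame = 1128 + 14 + 4 = 1146 B
Efficiency = app / frame = 1084 / 1146 = 0.945899 = 94.5899% -> 94.59% (2 dp)

1146, 94.59


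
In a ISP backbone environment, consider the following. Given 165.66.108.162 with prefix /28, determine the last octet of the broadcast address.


Given: IP = 165.66.108.162, prefix = /28
Host bits = 32 - 28 = 4
Network last octet = 162 AND mask = 160
Host part size = 2^4 - 1 = 15
Broadcast last octet = 160 OR 15 = 175

175


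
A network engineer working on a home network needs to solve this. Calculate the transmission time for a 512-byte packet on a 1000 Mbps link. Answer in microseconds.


Given: packet = 512 bytes, bandwidth = 1000 Mbps
Packet in bits = 512 * 8 = 4096 bits
Bandwidth = 1000 * 10^6 = 1000000000 bps
Time = 4096 / 1000000000 seconds
Time in us = 4096 * 10^6 / 1000000000 = 4.096

4.096


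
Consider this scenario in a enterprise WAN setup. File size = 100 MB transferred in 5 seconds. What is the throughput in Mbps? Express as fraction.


Given: file = 100 MB, time = 5 s
File in Mb = 100 * 8 = 800 Mb
Throughput = 800 / 5 Mbps
Throughput = 160 Mbps

160


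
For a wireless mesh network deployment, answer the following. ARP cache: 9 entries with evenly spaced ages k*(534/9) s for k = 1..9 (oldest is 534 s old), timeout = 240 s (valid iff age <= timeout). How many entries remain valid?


Ages are k * 534/9 s for k = 1..9 (spacing = 59.3333 s).
Entry k is valid iff k * 534/9 <= 240 iff k <= 9 * 240 / 534 = 4.0449
n_valid = floor(4.0449) = 4
(n_stale = 9 - 4 = 5)

4


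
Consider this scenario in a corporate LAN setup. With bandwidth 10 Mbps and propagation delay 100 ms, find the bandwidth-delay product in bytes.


Given: bandwidth = 10 Mbps, delay = 100 ms
BDP in bits = 10 * 10^6 * 100 / 1000
BDP in bits = 1000000
BDP in bytes = 1000000 / 8 = 125000

125000


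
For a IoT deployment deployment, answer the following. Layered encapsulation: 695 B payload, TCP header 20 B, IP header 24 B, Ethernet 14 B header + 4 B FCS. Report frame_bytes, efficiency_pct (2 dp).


TCP segment = 695 + 20 = 715 B
IP packet = 715 + 24 = 739 B
Ethernet frame = 739 + 14 + 4 = 757 B
Efficiency = app / frame = 695 / 757 = 0.918098 = 91.8098% -> 91.81% (2 dp)

757, 91.81


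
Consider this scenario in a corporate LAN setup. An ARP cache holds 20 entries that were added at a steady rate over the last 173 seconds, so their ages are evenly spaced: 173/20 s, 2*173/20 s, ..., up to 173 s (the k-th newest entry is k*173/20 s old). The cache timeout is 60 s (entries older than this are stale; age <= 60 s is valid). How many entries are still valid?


Ages are k * 173/20 s for k = 1..20 (spacing = 8.6500 s).
Entry k is valid iff k * 173/20 <= 60 iff k <= 20 * 60 / 173 = 6.9364
n_valid = floor(6.9364) = 6
(n_stale = 20 - 6 = 14)

6


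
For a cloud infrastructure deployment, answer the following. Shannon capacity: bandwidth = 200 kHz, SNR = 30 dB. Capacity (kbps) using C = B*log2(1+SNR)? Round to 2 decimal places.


Given: B = 200 kHz, SNR = 30 dB
SNR linear = 10^(30/10) = 1000
1 + SNR = 1001
log2(1001) = 9.9672262588
C = 200 * 1000 * 9.9672262588 = 1993445.2518 bps
C = 1993.445252 kbps -> 1993.45 kbps (2 dp)

1993.45


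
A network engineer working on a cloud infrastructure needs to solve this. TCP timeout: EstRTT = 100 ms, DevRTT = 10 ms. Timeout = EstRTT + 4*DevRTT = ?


Given: EstRTT = 100 ms, DevRTT = 10 ms
Timeout = EstRTT + 4 * DevRTT
4 * DevRTT = 4 * 10 = 40
Timeout = 100 + 40 = 140 ms

140


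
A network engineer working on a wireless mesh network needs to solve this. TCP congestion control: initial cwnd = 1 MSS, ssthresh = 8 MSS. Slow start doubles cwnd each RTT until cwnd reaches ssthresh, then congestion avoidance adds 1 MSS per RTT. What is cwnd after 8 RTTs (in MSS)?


RTT 0: cwnd = 1 MSS (initial)
RTT 1: cwnd = 2 MSS (slow start, doubled)
RTT 2: cwnd = 4 MSS (slow start, doubled)
RTT 3: cwnd = 8 MSS (slow start, doubled)
RTT 4: cwnd = 9 MSS (congestion avoidance, +1)
RTT 5: cwnd = 10 MSS (congestion avoidance, +1)
RTT 6: cwnd = 11 MSS (congestion avoidance, +1)
RTT 7: cwnd = 12 MSS (congestion avoidance, +1)
RTT 8: cwnd = 13 MSS (congestion avoidance, +1)

13
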